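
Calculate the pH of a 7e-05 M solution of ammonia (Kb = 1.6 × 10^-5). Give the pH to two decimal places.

NH3 + H2O ⇌ NH4+ + OH-
From the ICE table, Kb = x²/(7e-05 − x) = 1.6 × 10^-5.
x is not negligible relative to C₀; solve x² + 1.6e-05·x − 1.12e-09 = 0.
x = (−Kb + √(Kb² + 4·Kb·C₀))/2 = 2.64 × 10^-5 M
pOH = 4.58, so pH = 14.00 − pOH = 9.42

pH = 9.42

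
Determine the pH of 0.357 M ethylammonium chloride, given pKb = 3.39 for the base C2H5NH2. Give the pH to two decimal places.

pH = 5.53

C2H5NH3+ is the conjugate acid of the weak base C2H5NH2.
Kb = 10^(−3.39) = 4.07 × 10^-4
Ka = Kw/Kb = 1.0×10^-14 / 4.07 × 10^-4 = 2.46 × 10^-11
From the ICE table, Ka = x²/(0.357 − x) = 2.46 × 10^-11.
Assume x ≪ 0.357: x ≈ √(2.46 × 10^-11 × 0.357) = 2.96 × 10^-6 M
pH = −log(2.96 × 10^-6) = 5.53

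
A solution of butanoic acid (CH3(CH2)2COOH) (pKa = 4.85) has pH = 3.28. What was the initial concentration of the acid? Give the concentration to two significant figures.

[H+] = 10^(-3.28) = 5.25 × 10^-4 M = x
Ka = 10^(−4.85) = 1.41 × 10^-5
Ka = x²/(C₀ − x) ⇒ C₀ = x + x²/Ka
C₀ = 5.25 × 10^-4 + (5.25 × 10^-4)²/(1.41 × 10^-5) = 2.01 × 10^-2 M

C₀ = 2.0 × 10^-2 M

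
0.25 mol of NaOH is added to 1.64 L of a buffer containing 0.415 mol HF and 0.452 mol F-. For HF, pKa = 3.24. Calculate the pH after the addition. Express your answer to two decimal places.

OH- converts HF to F-: HF → 0.165 mol, F- → 0.702 mol.
pH = pKa + log([A⁻]/[HA]) = 3.24 + log(0.702/0.165) = 3.24 +0.629

pH = 3.87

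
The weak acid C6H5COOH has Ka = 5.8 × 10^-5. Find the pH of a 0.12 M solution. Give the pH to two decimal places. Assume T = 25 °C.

pH = 2.58

C6H5COOH ⇌ C6H5COO- + H+
Ka = [H+]²/(0.12 − [H+]) = 5.8 × 10^-5
Neglecting [H+] in the denominator: [H+] = √(5.8 × 10^-5 × 0.12) = 2.64 × 10^-3 M
pH = −log[H+] = −log(2.64 × 10^-3) = 2.58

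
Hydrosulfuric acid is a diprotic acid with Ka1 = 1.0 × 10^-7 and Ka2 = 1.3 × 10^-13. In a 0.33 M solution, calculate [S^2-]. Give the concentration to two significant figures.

1.3 × 10^-13 M

First ionization gives [H+] ≈ [HS-] = 1.82 × 10^-4 M.
Second step: Ka2 = [H+][S^2-]/[HS-] ≈ [S^2-] (since [H+] ≈ [HS-]).
So [S^2-] ≈ Ka2.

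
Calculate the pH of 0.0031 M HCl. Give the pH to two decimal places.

pH = 2.51

HCl is a strong acid and dissociates completely, so [H+] = 0.0031 M.
pH = -log(0.0031) = 2.51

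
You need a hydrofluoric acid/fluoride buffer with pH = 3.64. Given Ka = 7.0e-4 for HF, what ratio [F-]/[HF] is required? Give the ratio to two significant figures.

pKa = -log(7.0 × 10^-4) = 3.155
pH = pKa + log(r) ⇒ log(r) = 3.64 − 3.155 = +0.485
r = [F-]/[HF] = 10^(+0.485) = 3.05

ratio = 3.1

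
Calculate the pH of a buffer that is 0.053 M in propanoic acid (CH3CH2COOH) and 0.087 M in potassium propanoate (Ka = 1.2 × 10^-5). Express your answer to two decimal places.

pKa = −log(1.2 × 10^-5) = 4.921
Henderson–Hasselbalch: pH = pKa + log([CH3CH2COO-]/[CH3CH2COOH]) = 4.921 + log(0.087/0.053)
pH = 4.921 + (+0.215) = 5.14

pH = 5.14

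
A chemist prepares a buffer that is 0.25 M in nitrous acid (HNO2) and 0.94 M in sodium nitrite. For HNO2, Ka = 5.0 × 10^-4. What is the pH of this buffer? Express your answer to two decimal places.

pH = 3.88

pKa = −log(5.0 × 10^-4) = 3.301
pH = pKa + log([A⁻]/[HA]) = 3.301 + log(0.94/0.25)
pH = 3.301 + (+0.575) = 3.88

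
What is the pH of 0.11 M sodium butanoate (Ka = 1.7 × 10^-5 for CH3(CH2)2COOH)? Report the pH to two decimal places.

pH = 8.91

CH3(CH2)2COO- is the conjugate base of the weak acid CH3(CH2)2COOH.
Kb = Kw/Ka = 1.0×10^-14 / 1.7 × 10^-5 = 5.88 × 10^-10
From the ICE table, Kb = x²/(0.11 − x) = 5.88 × 10^-10.
Neglecting x in the denominator: x = √(5.88 × 10^-10 × 0.11) = 8.04 × 10^-6 M
(x/C₀ = 0.0073% < 5%, so the approximation holds.)
pOH = 5.09, so pH = 14.00 − pOH = 8.91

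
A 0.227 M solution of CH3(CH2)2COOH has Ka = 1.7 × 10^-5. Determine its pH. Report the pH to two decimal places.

pH = 2.71

CH3(CH2)2COOH ⇌ CH3(CH2)2COO- + H+
From the ICE table, Ka = x²/(0.227 − x) = 1.7 × 10^-5.
Assume x ≪ 0.227: x ≈ √(1.7 × 10^-5 × 0.227) = 1.96 × 10^-3 M
Check: 0.87% ionized — well under 5%, approximation valid.
pH = −log(1.96 × 10^-3) = 2.71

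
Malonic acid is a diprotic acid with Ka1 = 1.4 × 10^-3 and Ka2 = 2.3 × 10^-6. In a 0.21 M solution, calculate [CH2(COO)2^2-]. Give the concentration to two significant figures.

First ionization gives [H+] ≈ [CH2(COOH)COO-] = 1.65 × 10^-2 M.
Second step: Ka2 = [H+][CH2(COO)2^2-]/[CH2(COOH)COO-] ≈ [CH2(COO)2^2-] (since [H+] ≈ [CH2(COOH)COO-]).
So [CH2(COO)2^2-] ≈ Ka2.

2.3 × 10^-6 M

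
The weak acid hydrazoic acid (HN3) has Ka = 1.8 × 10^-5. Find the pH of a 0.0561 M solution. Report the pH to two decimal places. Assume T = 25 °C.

HN3 ⇌ N3- + H+
Ka = x²/(0.0561 − x) = 1.8 × 10^-5
Assume x ≪ 0.0561: x ≈ √(1.8 × 10^-5 × 0.0561) = 1.00 × 10^-3 M
pH = −log[H+] = −log(1.00 × 10^-3) = 3.00

pH = 3.00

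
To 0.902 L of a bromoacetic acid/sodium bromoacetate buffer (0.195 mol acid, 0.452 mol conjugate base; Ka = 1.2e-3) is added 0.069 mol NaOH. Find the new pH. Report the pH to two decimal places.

pH = 3.54

After neutralization: n(BrCH2COOH) = 0.126 mol, n(BrCH2COO-) = 0.521 mol.
pKa = −log(1.2 × 10^-3) = 2.921
Henderson–Hasselbalch with mole ratio 0.521/0.126: pH = 2.921 + (+0.616)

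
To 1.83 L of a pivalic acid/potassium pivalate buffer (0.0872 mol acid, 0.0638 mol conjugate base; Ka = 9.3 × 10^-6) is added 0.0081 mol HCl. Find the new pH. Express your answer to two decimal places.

pH = 4.80

Added H+ converts (CH3)3CCOO- to (CH3)3CCOOH: (CH3)3CCOOH → 0.0953 mol, (CH3)3CCOO- → 0.0557 mol.
pKa = −log(9.3 × 10^-6) = 5.032
pH = pKa + log([A⁻]/[HA]) = 5.032 + log(0.0557/0.0953) = 5.032 -0.233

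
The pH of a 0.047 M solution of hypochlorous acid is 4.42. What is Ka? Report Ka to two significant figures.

Ka = 3.1 × 10^-8

[H+] = 10^(-4.42) = 3.80 × 10^-5 M
At equilibrium [HA] = 0.047 − 3.80 × 10^-5 = 4.70 × 10^-2 M
Ka = [H+][A-]/[HA] = (3.80 × 10^-5)² / 4.70 × 10^-2 = 3.1 × 10^-8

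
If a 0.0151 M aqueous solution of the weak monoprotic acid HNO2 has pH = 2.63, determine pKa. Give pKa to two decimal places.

[H+] = 10^(-2.63) = 2.34 × 10^-3 M
At equilibrium [HA] = 0.0151 − 2.34 × 10^-3 = 1.28 × 10^-2 M
Ka = [H+][A-]/[HA] = (2.34 × 10^-3)² / 1.28 × 10^-2 = 4.28 × 10^-4
pKa = -log(4.28 × 10^-4) = 3.37

pKa = 3.37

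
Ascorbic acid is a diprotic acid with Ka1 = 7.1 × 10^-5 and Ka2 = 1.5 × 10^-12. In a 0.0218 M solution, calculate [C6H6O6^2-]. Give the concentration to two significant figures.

First ionization gives [H+] ≈ [HC6H6O6-] = 1.21 × 10^-3 M.
Second step: Ka2 = [H+][C6H6O6^2-]/[HC6H6O6-] ≈ [C6H6O6^2-] (since [H+] ≈ [HC6H6O6-]).
So [C6H6O6^2-] ≈ Ka2.

1.5 × 10^-12 M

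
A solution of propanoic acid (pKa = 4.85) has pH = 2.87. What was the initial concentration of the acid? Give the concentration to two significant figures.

C₀ = 1.3 × 10^-1 M

[H+] = 10^(-2.87) = 1.35 × 10^-3 M = x
Ka = 10^(−4.85) = 1.41 × 10^-5
Ka = x²/(C₀ − x) ⇒ C₀ = x + x²/Ka
C₀ = 1.35 × 10^-3 + (1.35 × 10^-3)²/(1.41 × 10^-5) = 1.31 × 10^-1 M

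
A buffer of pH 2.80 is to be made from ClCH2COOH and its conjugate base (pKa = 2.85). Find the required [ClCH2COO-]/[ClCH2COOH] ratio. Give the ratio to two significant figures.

pH = pKa + log(r) ⇒ log(r) = 2.80 − 2.85 = -0.05
r = [ClCH2COO-]/[ClCH2COOH] = 10^(-0.05) = 0.891

ratio = 0.89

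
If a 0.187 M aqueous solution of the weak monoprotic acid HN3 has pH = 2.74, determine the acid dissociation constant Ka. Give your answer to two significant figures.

Ka = 1.8 × 10^-5

[H+] = 10^(-2.74) = 1.82 × 10^-3 M
At equilibrium [HA] = 0.187 − 1.82 × 10^-3 = 1.85 × 10^-1 M
Ka = [H+][A-]/[HA] = (1.82 × 10^-3)² / 1.85 × 10^-1 = 1.8 × 10^-5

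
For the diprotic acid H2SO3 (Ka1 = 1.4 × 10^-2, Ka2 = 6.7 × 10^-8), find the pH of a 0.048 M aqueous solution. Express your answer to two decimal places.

pH = 1.70

Since Ka1 ≫ Ka2, the first ionization dominates [H+].
Ka1 = x²/(0.048 − x) = 1.4 × 10^-2
Solving the quadratic: x = (−Ka1 + √(Ka1² + 4·Ka1·C₀))/2 = 1.99 × 10^-2 M
pH = −log(1.99 × 10^-2) = 1.70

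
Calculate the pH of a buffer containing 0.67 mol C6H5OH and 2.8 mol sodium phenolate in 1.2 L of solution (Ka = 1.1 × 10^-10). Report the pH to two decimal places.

pKa = −log(1.1 × 10^-10) = 9.959
pH = pKa + log([A⁻]/[HA]) = 9.959 + log(2.8/0.67)
pH = 9.959 + (+0.621) = 10.58

pH = 10.58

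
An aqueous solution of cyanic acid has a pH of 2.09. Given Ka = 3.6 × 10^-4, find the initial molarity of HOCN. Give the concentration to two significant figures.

[H+] = 10^(-2.09) = 8.13 × 10^-3 M = x
Ka = x²/(C₀ − x) ⇒ C₀ = x + x²/Ka
C₀ = 8.13 × 10^-3 + (8.13 × 10^-3)²/(3.6 × 10^-4) = 1.92 × 10^-1 M

C₀ = 1.9 × 10^-1 M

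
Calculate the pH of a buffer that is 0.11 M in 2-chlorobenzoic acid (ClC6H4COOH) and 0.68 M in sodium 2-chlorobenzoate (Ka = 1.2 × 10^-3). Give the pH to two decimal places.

pKa = −log(1.2 × 10^-3) = 2.921
Using pH = pKa + log([base]/[acid]) with [base]/[acid] = 0.68/0.11:
pH = 2.921 + (+0.791) = 3.71

pH = 3.71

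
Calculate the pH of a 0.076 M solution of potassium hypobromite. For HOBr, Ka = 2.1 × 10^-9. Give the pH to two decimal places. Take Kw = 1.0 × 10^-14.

pH = 10.78

OBr- is the conjugate base of the weak acid HOBr.
Kb = Kw/Ka = 1.0×10^-14 / 2.1 × 10^-9 = 4.76 × 10^-6
From the ICE table, Kb = [OH-]²/(0.076 − [OH-]) = 4.76 × 10^-6.
Neglecting [OH-] in the denominator: [OH-] = √(4.76 × 10^-6 × 0.076) = 6.01 × 10^-4 M
pOH = 3.22, so pH = 14.00 − pOH = 10.78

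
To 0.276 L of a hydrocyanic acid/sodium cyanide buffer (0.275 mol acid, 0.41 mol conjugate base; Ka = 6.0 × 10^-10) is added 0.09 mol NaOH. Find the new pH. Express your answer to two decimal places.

OH- converts HCN to CN-: HCN → 0.185 mol, CN- → 0.5 mol.
pKa = −log(6.0 × 10^-10) = 9.222
Henderson–Hasselbalch with mole ratio 0.5/0.185: pH = 9.222 + (+0.432)

pH = 9.65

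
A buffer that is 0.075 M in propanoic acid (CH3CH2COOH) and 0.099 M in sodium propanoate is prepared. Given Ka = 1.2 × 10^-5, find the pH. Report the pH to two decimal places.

pKa = −log(1.2 × 10^-5) = 4.921
Using pH = pKa + log([base]/[acid]) with [base]/[acid] = 0.099/0.075:
pH = 4.921 + (+0.121) = 5.04

pH = 5.04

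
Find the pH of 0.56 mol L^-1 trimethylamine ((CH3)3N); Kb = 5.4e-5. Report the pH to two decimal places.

(CH3)3N + H2O ⇌ (CH3)3NH+ + OH-
Kb = [OH-]²/(0.56 − [OH-]) = 5.4 × 10^-5
Neglecting [OH-] in the denominator: [OH-] = √(5.4 × 10^-5 × 0.56) = 5.50 × 10^-3 M
pOH = −log(5.50 × 10^-3) = 2.26; pH = 14.00 − 2.26 = 11.74

pH = 11.74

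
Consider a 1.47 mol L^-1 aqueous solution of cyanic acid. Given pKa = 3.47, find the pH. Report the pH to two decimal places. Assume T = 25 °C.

pH = 1.65

HOCN ⇌ OCN- + H+
Ka = 10^(−3.47) = 3.39 × 10^-4
From the ICE table, Ka = [H+]²/(1.47 − [H+]) = 3.39 × 10^-4.
Neglecting [H+] in the denominator: [H+] = √(3.39 × 10^-4 × 1.47) = 2.23 × 10^-2 M
Check: 1.5% ionized — well under 5%, approximation valid.
pH = −log(2.23 × 10^-2) = 1.65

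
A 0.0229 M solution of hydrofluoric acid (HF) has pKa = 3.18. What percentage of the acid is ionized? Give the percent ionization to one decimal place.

HF ⇌ F- + H+; let x = [H+] at equilibrium.
Ka = 10^(−3.18) = 6.61 × 10^-4
Ka = x²/(C₀ − x); solving the quadratic gives x = 3.57 × 10^-3 M.
% ionization = x/C₀ × 100% = 3.57 × 10^-3/0.0229 × 100% = 15.6%

15.6%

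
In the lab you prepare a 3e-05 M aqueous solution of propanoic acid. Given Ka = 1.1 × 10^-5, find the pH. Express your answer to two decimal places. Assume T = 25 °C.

CH3CH2COOH ⇌ CH3CH2COO- + H+
Ka = [H+]²/(3e-05 − [H+]) = 1.1 × 10^-5
[H+] is not negligible relative to C₀; solve [H+]² + 1.1e-05·[H+] − 3.3e-10 = 0.
[H+] = [−1.1e-05 + √(1.1e-05² + 1.32e-09)]/2 = 1.35 × 10^-5 M
pH = −log(1.35 × 10^-5) = 4.87

pH = 4.87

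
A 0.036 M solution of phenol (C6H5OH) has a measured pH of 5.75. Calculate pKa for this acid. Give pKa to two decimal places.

[H+] = 10^(-5.75) = 1.78 × 10^-6 M
At equilibrium [HA] = 0.036 − 1.78 × 10^-6 = 3.60 × 10^-2 M
Ka = [H+][A-]/[HA] = (1.78 × 10^-6)² / 3.60 × 10^-2 = 8.80 × 10^-11
pKa = -log(8.80 × 10^-11) = 10.06

pKa = 10.06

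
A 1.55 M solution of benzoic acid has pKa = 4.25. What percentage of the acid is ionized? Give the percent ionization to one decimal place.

C6H5COOH ⇌ C6H5COO- + H+; let x = [H+] at equilibrium.
Ka = 10^(−4.25) = 5.62 × 10^-5
x ≈ √(Ka·C₀) = √(5.62 × 10^-5 × 1.55) = 9.33 × 10^-3 M
Fraction ionized = 9.33 × 10^-3 / 1.55 = 0.0060 → 0.6%

0.6%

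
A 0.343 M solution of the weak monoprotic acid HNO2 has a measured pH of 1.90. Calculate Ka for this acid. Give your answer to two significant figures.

[H+] = 10^(-1.90) = 1.26 × 10^-2 M
At equilibrium [HA] = 0.343 − 1.26 × 10^-2 = 3.30 × 10^-1 M
Ka = [H+][A-]/[HA] = (1.26 × 10^-2)² / 3.30 × 10^-1 = 4.8 × 10^-4

Ka = 4.8 × 10^-4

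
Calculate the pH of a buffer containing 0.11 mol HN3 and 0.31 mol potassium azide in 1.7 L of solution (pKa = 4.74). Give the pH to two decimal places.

Henderson–Hasselbalch: pH = pKa + log([N3-]/[HN3]) = 4.74 + log(0.31/0.11)
pH = 4.74 + (+0.450) = 5.19

pH = 5.19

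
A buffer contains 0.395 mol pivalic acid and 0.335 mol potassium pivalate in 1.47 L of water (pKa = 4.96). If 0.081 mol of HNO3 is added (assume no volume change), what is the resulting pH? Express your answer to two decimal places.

Added H+ converts (CH3)3CCOO- to (CH3)3CCOOH: (CH3)3CCOOH → 0.476 mol, (CH3)3CCOO- → 0.254 mol.
Henderson–Hasselbalch with mole ratio 0.254/0.476: pH = 4.96 + (-0.273)

pH = 4.69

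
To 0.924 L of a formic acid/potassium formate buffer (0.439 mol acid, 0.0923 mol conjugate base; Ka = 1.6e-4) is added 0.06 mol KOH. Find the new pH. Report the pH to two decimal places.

After neutralization: n(HCOOH) = 0.379 mol, n(HCOO-) = 0.152 mol.
pKa = −log(1.6 × 10^-4) = 3.796
Henderson–Hasselbalch with mole ratio 0.152/0.379: pH = 3.796 + (-0.397)

pH = 3.40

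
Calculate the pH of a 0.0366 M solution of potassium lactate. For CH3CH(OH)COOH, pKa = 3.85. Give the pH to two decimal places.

pH = 8.21

CH3CH(OH)COO- is the conjugate base of the weak acid CH3CH(OH)COOH.
Ka = 10^(−3.85) = 1.41 × 10^-4
Kb = Kw/Ka = 1.0×10^-14 / 1.41 × 10^-4 = 7.09 × 10^-11
Kb = x²/(0.0366 − x) = 7.09 × 10^-11
Since Kb ≪ C₀, x ≈ √(Kb·C₀) = 1.61 × 10^-6 M.
(x/C₀ = 0.0044% < 5%, so the approximation holds.)
pOH = 5.79, so pH = 14.00 − pOH = 8.21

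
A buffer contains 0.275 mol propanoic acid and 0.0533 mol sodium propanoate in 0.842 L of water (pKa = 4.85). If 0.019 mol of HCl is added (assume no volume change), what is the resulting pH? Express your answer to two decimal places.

After neutralization: n(CH3CH2COOH) = 0.294 mol, n(CH3CH2COO-) = 0.0343 mol.
pH = pKa + log(n_CH3CH2COO-/n_CH3CH2COOH) = 4.85 + log(0.0343/0.294) = 4.85 + (-0.933)

pH = 3.92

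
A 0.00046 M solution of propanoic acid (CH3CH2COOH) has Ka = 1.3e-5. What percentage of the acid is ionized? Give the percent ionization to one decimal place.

CH3CH2COOH ⇌ CH3CH2COO- + H+; let x = [H+] at equilibrium.
Solve x² + 1.3e-05x − 5.98e-09 = 0 → x = 7.11 × 10^-5 M
Fraction ionized = 7.11 × 10^-5 / 0.00046 = 0.1546 → 15.5%

15.5%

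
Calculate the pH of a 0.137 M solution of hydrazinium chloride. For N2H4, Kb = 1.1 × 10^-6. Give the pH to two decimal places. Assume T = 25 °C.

pH = 4.45

N2H5+ is the conjugate acid of the weak base N2H4.
Ka = Kw/Kb = 1.0×10^-14 / 1.1 × 10^-6 = 9.09 × 10^-9
From the ICE table, Ka = [H+]²/(0.137 − [H+]) = 9.09 × 10^-9.
Assume [H+] ≪ 0.137: [H+] ≈ √(9.09 × 10^-9 × 0.137) = 3.53 × 10^-5 M
Check: 0.026% ionized — well under 5%, approximation valid.
pH = −log[H+] = −log(3.53 × 10^-5) = 4.45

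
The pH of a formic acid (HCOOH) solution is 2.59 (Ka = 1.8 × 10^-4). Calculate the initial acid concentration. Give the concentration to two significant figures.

[H+] = 10^(-2.59) = 2.57 × 10^-3 M = x
Ka = x²/(C₀ − x) ⇒ C₀ = x + x²/Ka
C₀ = 2.57 × 10^-3 + (2.57 × 10^-3)²/(1.8 × 10^-4) = 3.93 × 10^-2 M

C₀ = 3.9 × 10^-2 M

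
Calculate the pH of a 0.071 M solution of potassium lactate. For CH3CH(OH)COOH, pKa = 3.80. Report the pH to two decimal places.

pH = 8.33

CH3CH(OH)COO- is the conjugate base of the weak acid CH3CH(OH)COOH.
Ka = 10^(−3.80) = 1.58 × 10^-4
Kb = Kw/Ka = 1.0×10^-14 / 1.58 × 10^-4 = 6.33 × 10^-11
Kb = x²/(0.071 − x) = 6.33 × 10^-11
Assume x ≪ 0.071: x ≈ √(6.33 × 10^-11 × 0.071) = 2.12 × 10^-6 M
Check: 0.003% ionized — well under 5%, approximation valid.
pOH = −log(2.12 × 10^-6) = 5.67; pH = 14.00 − 5.67 = 8.33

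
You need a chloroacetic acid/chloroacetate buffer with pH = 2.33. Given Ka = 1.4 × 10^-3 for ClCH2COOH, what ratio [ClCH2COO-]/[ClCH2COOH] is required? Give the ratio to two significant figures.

pKa = -log(1.4 × 10^-3) = 2.854
pH = pKa + log(r) ⇒ log(r) = 2.33 − 2.854 = -0.524
r = [ClCH2COO-]/[ClCH2COOH] = 10^(-0.524) = 0.299

ratio = 0.30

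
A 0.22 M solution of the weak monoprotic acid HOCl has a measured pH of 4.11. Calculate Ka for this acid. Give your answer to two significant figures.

Ka = 2.7 × 10^-8

[H+] = 10^(-4.11) = 7.76 × 10^-5 M
At equilibrium [HA] = 0.22 − 7.76 × 10^-5 = 2.20 × 10^-1 M
Ka = [H+][A-]/[HA] = (7.76 × 10^-5)² / 2.20 × 10^-1 = 2.7 × 10^-8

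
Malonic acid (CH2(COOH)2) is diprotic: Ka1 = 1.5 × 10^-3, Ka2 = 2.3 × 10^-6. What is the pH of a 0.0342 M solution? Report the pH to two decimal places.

pH = 2.19

Ka1 ≫ Ka2, so treat the first dissociation as the only significant source of H+.
Ka1 = x²/(0.0342 − x) = 1.5 × 10^-3
Solving the quadratic: x = (−Ka1 + √(Ka1² + 4·Ka1·C₀))/2 = 6.45 × 10^-3 M
pH = −log(6.45 × 10^-3) = 2.19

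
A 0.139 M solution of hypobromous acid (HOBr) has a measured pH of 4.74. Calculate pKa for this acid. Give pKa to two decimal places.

pKa = 8.62

[H+] = 10^(-4.74) = 1.82 × 10^-5 M
At equilibrium [HA] = 0.139 − 1.82 × 10^-5 = 1.39 × 10^-1 M
Ka = [H+][A-]/[HA] = (1.82 × 10^-5)² / 1.39 × 10^-1 = 2.38 × 10^-9
pKa = -log(2.38 × 10^-9) = 8.62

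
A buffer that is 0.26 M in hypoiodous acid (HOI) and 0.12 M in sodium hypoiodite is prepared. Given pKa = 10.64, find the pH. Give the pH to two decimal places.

pH = 10.30

Henderson–Hasselbalch: pH = pKa + log([OI-]/[HOI]) = 10.64 + log(0.12/0.26)
pH = 10.64 + (-0.336) = 10.30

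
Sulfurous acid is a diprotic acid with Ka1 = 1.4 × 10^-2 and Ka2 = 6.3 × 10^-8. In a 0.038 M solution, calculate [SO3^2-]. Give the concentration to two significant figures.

First ionization gives [H+] ≈ [HSO3-] = 1.71 × 10^-2 M.
Second step: Ka2 = [H+][SO3^2-]/[HSO3-] ≈ [SO3^2-] (since [H+] ≈ [HSO3-]).
So [SO3^2-] ≈ Ka2.

6.3 × 10^-8 M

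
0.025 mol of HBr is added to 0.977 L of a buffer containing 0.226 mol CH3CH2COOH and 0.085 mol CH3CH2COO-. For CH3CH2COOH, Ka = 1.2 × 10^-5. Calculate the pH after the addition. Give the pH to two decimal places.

Added H+ converts CH3CH2COO- to CH3CH2COOH: CH3CH2COOH → 0.251 mol, CH3CH2COO- → 0.06 mol.
pKa = −log(1.2 × 10^-5) = 4.921
Henderson–Hasselbalch with mole ratio 0.06/0.251: pH = 4.921 + (-0.622)

pH = 4.30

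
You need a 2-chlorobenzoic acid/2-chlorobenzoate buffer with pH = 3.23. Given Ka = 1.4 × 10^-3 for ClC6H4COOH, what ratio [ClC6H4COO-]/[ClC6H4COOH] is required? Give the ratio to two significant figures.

pKa = -log(1.4 × 10^-3) = 2.854
pH = pKa + log(r) ⇒ log(r) = 3.23 − 2.854 = +0.376
r = [ClC6H4COO-]/[ClC6H4COOH] = 10^(+0.376) = 2.38

ratio = 2.4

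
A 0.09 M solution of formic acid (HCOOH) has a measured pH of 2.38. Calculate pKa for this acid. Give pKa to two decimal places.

[H+] = 10^(-2.38) = 4.17 × 10^-3 M
At equilibrium [HA] = 0.09 − 4.17 × 10^-3 = 8.58 × 10^-2 M
Ka = [H+][A-]/[HA] = (4.17 × 10^-3)² / 8.58 × 10^-2 = 2.03 × 10^-4
pKa = -log(2.03 × 10^-4) = 3.69

pKa = 3.69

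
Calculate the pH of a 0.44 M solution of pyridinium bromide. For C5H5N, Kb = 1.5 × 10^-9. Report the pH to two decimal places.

C5H5NH+ is the conjugate acid of the weak base C5H5N.
Ka = Kw/Kb = 1.0×10^-14 / 1.5 × 10^-9 = 6.67 × 10^-6
Ka = [H+]²/(0.44 − [H+]) = 6.67 × 10^-6
Neglecting [H+] in the denominator: [H+] = √(6.67 × 10^-6 × 0.44) = 1.71 × 10^-3 M
pH = −log(1.71 × 10^-3) = 2.77

pH = 2.77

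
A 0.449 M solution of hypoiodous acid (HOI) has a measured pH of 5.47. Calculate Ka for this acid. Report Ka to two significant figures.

Ka = 2.6 × 10^-11

[H+] = 10^(-5.47) = 3.39 × 10^-6 M
At equilibrium [HA] = 0.449 − 3.39 × 10^-6 = 4.49 × 10^-1 M
Ka = [H+][A-]/[HA] = (3.39 × 10^-6)² / 4.49 × 10^-1 = 2.6 × 10^-11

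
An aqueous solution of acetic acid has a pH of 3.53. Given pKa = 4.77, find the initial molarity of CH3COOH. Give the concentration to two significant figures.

C₀ = 5.4 × 10^-3 M

[H+] = 10^(-3.53) = 2.95 × 10^-4 M = x
Ka = 10^(−4.77) = 1.70 × 10^-5
Ka = x²/(C₀ − x) ⇒ C₀ = x + x²/Ka
C₀ = 2.95 × 10^-4 + (2.95 × 10^-4)²/(1.70 × 10^-5) = 5.41 × 10^-3 M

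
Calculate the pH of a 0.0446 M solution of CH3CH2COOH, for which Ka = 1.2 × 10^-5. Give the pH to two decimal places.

CH3CH2COOH ⇌ CH3CH2COO- + H+
Ka = x²/(0.0446 − x) = 1.2 × 10^-5
Assume x ≪ 0.0446: x ≈ √(1.2 × 10^-5 × 0.0446) = 7.32 × 10^-4 M
pH = −log[H+] = −log(7.32 × 10^-4) = 3.14

pH = 3.14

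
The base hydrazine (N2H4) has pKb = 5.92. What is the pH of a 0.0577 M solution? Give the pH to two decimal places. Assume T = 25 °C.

N2H4 + H2O ⇌ N2H5+ + OH-
Kb = 10^(−5.92) = 1.20 × 10^-6
Kb = [OH-]²/(0.0577 − [OH-]) = 1.20 × 10^-6
Since Kb ≪ C₀, [OH-] ≈ √(Kb·C₀) = 2.63 × 10^-4 M.
Check: 0.46% ionized — well under 5%, approximation valid.
pOH = −log(2.63 × 10^-4) = 3.58; pH = 14.00 − 3.58 = 10.42

pH = 10.42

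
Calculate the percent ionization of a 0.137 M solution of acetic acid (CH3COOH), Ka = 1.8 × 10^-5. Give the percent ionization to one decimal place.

1.1%

CH3COOH ⇌ CH3COO- + H+; let x = [H+] at equilibrium.
x ≈ √(Ka·C₀) = √(1.8 × 10^-5 × 0.137) = 1.57 × 10^-3 M
Fraction ionized = 1.57 × 10^-3 / 0.137 = 0.0115 → 1.1%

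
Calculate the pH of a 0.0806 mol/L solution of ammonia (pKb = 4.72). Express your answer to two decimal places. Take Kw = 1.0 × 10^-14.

pH = 11.09

NH3 + H2O ⇌ NH4+ + OH-
Kb = 10^(−4.72) = 1.91 × 10^-5
Let x = [OH-] at equilibrium. Kb = x²/(0.0806 − x).
Assume x ≪ 0.0806: x ≈ √(1.91 × 10^-5 × 0.0806) = 1.24 × 10^-3 M
pOH = 2.91, so pH = 14.00 − pOH = 11.09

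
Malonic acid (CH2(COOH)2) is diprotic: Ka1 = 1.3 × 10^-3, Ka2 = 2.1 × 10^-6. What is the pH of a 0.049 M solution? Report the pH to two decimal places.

pH = 2.13

Ka1 ≫ Ka2, so treat the first dissociation as the only significant source of H+.
Ka1 = x²/(0.049 − x) = 1.3 × 10^-3
Solving the quadratic: x = (−Ka1 + √(Ka1² + 4·Ka1·C₀))/2 = 7.36 × 10^-3 M
pH = −log(7.36 × 10^-3) = 2.13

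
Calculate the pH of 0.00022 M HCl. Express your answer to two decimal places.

pH = 3.66

HCl is a strong acid and dissociates completely, so [H+] = 0.00022 M.
pH = -log(0.00022) = 3.66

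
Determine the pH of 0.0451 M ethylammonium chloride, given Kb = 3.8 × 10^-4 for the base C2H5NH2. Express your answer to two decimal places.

C2H5NH3+ is the conjugate acid of the weak base C2H5NH2.
Ka = Kw/Kb = 1.0×10^-14 / 3.8 × 10^-4 = 2.63 × 10^-11
From the ICE table, Ka = [H+]²/(0.0451 − [H+]) = 2.63 × 10^-11.
Neglecting [H+] in the denominator: [H+] = √(2.63 × 10^-11 × 0.0451) = 1.09 × 10^-6 M
pH = −log[H+] = −log(1.09 × 10^-6) = 5.96

pH = 5.96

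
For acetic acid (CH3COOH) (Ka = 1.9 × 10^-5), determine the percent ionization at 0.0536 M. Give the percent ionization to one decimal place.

1.9%

CH3COOH ⇌ CH3COO- + H+; let x = [H+] at equilibrium.
x ≈ √(Ka·C₀) = √(1.9 × 10^-5 × 0.0536) = 1.01 × 10^-3 M
Fraction ionized = 1.01 × 10^-3 / 0.0536 = 0.0188 → 1.9%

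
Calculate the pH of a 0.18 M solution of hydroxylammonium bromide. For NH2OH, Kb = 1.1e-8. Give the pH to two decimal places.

NH3OH+ is the conjugate acid of the weak base NH2OH.
Ka = Kw/Kb = 1.0×10^-14 / 1.1 × 10^-8 = 9.09 × 10^-7
Ka = x²/(0.18 − x) = 9.09 × 10^-7
Neglecting x in the denominator: x = √(9.09 × 10^-7 × 0.18) = 4.04 × 10^-4 M
(x/C₀ = 0.22% < 5%, so the approximation holds.)
pH = −log(4.04 × 10^-4) = 3.39

pH = 3.39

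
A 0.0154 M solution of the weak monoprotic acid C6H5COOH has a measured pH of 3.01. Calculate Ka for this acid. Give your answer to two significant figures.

[H+] = 10^(-3.01) = 9.77 × 10^-4 M
At equilibrium [HA] = 0.0154 − 9.77 × 10^-4 = 1.44 × 10^-2 M
Ka = [H+][A-]/[HA] = (9.77 × 10^-4)² / 1.44 × 10^-2 = 6.6 × 10^-5

Ka = 6.6 × 10^-5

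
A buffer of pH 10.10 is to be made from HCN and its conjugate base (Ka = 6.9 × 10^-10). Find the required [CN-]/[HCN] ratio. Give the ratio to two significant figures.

ratio = 8.7

pKa = -log(6.9 × 10^-10) = 9.161
pH = pKa + log(r) ⇒ log(r) = 10.10 − 9.161 = +0.939
r = [CN-]/[HCN] = 10^(+0.939) = 8.69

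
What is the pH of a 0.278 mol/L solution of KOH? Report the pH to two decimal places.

pH = 13.44

KOH is a strong base; [OH-] = 0.278 M.
pOH = -log(0.278) = 0.56
pH = 14.00 - 0.56 = 13.44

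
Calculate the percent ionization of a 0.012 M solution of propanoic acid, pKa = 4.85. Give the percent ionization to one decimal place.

3.4%

CH3CH2COOH ⇌ CH3CH2COO- + H+; let x = [H+] at equilibrium.
Ka = 10^(−4.85) = 1.41 × 10^-5
x ≈ √(Ka·C₀) = √(1.41 × 10^-5 × 0.012) = 4.11 × 10^-4 M
Fraction ionized = 4.11 × 10^-4 / 0.012 = 0.0343 → 3.4%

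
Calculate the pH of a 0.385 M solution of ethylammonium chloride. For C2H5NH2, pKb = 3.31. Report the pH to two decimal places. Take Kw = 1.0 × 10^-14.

pH = 5.55

C2H5NH3+ is the conjugate acid of the weak base C2H5NH2.
Kb = 10^(−3.31) = 4.90 × 10^-4
Ka = Kw/Kb = 1.0×10^-14 / 4.90 × 10^-4 = 2.04 × 10^-11
Ka = [H+]²/(0.385 − [H+]) = 2.04 × 10^-11
Assume [H+] ≪ 0.385: [H+] ≈ √(2.04 × 10^-11 × 0.385) = 2.80 × 10^-6 M
([H+]/C₀ = 0.00073% < 5%, so the approximation holds.)
pH = −log[H+] = −log(2.80 × 10^-6) = 5.55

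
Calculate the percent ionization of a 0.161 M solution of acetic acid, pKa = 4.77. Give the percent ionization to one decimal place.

CH3COOH ⇌ CH3COO- + H+; let x = [H+] at equilibrium.
Ka = 10^(−4.77) = 1.70 × 10^-5
x ≈ √(Ka·C₀) = √(1.70 × 10^-5 × 0.161) = 1.65 × 10^-3 M
Fraction ionized = 1.65 × 10^-3 / 0.161 = 0.0102 → 1.0%

1.0%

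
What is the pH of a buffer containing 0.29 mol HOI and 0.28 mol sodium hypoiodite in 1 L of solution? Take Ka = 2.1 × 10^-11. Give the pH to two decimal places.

pKa = −log(2.1 × 10^-11) = 10.678
Using pH = pKa + log([base]/[acid]) with [base]/[acid] = 0.28/0.29:
pH = 10.678 + (-0.015) = 10.66

pH = 10.66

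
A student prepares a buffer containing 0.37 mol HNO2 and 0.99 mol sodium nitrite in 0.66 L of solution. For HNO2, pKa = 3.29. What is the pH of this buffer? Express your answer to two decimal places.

pH = 3.72

Henderson–Hasselbalch: pH = pKa + log([NO2-]/[HNO2]) = 3.29 + log(0.99/0.37)
pH = 3.29 + (+0.427) = 3.72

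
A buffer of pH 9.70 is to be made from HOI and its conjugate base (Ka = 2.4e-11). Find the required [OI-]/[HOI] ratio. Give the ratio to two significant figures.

ratio = 0.12

pKa = -log(2.4 × 10^-11) = 10.620
pH = pKa + log(r) ⇒ log(r) = 9.70 − 10.620 = -0.920
r = [OI-]/[HOI] = 10^(-0.920) = 0.12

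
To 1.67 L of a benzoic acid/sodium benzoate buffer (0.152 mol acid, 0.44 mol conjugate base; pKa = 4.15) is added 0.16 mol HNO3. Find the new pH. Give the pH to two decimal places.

Added H+ converts C6H5COO- to C6H5COOH: C6H5COOH → 0.312 mol, C6H5COO- → 0.28 mol.
Henderson–Hasselbalch with mole ratio 0.28/0.312: pH = 4.15 + (-0.047)

pH = 4.10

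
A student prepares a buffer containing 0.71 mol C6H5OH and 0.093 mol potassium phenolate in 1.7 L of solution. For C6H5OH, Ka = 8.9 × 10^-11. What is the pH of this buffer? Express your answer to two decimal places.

pKa = −log(8.9 × 10^-11) = 10.051
Henderson–Hasselbalch: pH = pKa + log([C6H5O-]/[C6H5OH]) = 10.051 + log(0.093/0.71)
pH = 10.051 + (-0.883) = 9.17

pH = 9.17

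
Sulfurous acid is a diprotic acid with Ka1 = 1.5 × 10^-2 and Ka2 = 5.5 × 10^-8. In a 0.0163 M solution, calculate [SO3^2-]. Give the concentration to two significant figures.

First ionization gives [H+] ≈ [HSO3-] = 9.84 × 10^-3 M.
Second step: Ka2 = [H+][SO3^2-]/[HSO3-] ≈ [SO3^2-] (since [H+] ≈ [HSO3-]).
So [SO3^2-] ≈ Ka2.

5.5 × 10^-8 M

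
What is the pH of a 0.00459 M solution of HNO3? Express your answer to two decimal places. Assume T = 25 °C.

pH = 2.34

HNO3 is a strong acid and dissociates completely, so [H+] = 0.00459 M.
pH = -log(0.00459) = 2.34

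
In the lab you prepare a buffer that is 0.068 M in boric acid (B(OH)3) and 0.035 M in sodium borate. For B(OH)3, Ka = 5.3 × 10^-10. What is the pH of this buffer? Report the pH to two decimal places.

pH = 8.99

pKa = −log(5.3 × 10^-10) = 9.276
pH = pKa + log([A⁻]/[HA]) = 9.276 + log(0.035/0.068)
pH = 9.276 + (-0.288) = 8.99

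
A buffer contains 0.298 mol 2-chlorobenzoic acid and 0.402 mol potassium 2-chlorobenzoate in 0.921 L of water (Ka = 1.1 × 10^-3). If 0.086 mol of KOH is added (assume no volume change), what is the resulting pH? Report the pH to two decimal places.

After neutralization: n(ClC6H4COOH) = 0.212 mol, n(ClC6H4COO-) = 0.488 mol.
pKa = −log(1.1 × 10^-3) = 2.959
pH = pKa + log(n_ClC6H4COO-/n_ClC6H4COOH) = 2.959 + log(0.488/0.212) = 2.959 + (+0.362)

pH = 3.32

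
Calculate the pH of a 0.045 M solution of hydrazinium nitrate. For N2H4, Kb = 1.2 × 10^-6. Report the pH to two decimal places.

N2H5+ is the conjugate acid of the weak base N2H4.
Ka = Kw/Kb = 1.0×10^-14 / 1.2 × 10^-6 = 8.33 × 10^-9
Ka = [H+]²/(0.045 − [H+]) = 8.33 × 10^-9
Since Ka ≪ C₀, [H+] ≈ √(Ka·C₀) = 1.94 × 10^-5 M.
([H+]/C₀ = 0.043% < 5%, so the approximation holds.)
pH = −log[H+] = −log(1.94 × 10^-5) = 4.71

pH = 4.71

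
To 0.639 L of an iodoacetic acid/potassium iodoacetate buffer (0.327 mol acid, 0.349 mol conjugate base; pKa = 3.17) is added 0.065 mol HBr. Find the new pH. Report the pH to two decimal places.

pH = 3.03

After neutralization: n(ICH2COOH) = 0.392 mol, n(ICH2COO-) = 0.284 mol.
pH = pKa + log(n_ICH2COO-/n_ICH2COOH) = 3.17 + log(0.284/0.392) = 3.17 + (-0.140)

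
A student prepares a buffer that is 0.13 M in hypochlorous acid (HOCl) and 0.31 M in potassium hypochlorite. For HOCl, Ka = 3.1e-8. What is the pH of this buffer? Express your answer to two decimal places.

pH = 7.89

pKa = −log(3.1 × 10^-8) = 7.509
Henderson–Hasselbalch: pH = pKa + log([OCl-]/[HOCl]) = 7.509 + log(0.31/0.13)
pH = 7.509 + (+0.377) = 7.89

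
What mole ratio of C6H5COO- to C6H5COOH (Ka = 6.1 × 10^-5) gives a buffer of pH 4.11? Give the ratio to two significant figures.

pKa = -log(6.1 × 10^-5) = 4.215
pH = pKa + log(r) ⇒ log(r) = 4.11 − 4.215 = -0.105
r = [C6H5COO-]/[C6H5COOH] = 10^(-0.105) = 0.785

ratio = 0.79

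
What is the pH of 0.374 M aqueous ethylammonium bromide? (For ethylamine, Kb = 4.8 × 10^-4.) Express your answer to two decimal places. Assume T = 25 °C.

pH = 5.55

C2H5NH3+ is the conjugate acid of the weak base C2H5NH2.
Ka = Kw/Kb = 1.0×10^-14 / 4.8 × 10^-4 = 2.08 × 10^-11
Ka = x²/(0.374 − x) = 2.08 × 10^-11
Assume x ≪ 0.374: x ≈ √(2.08 × 10^-11 × 0.374) = 2.79 × 10^-6 M
Check: 0.00075% ionized — well under 5%, approximation valid.
pH = −log(2.79 × 10^-6) = 5.55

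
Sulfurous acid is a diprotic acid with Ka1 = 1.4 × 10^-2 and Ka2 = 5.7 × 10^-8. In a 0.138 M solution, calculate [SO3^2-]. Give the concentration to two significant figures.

5.7 × 10^-8 M

First ionization gives [H+] ≈ [HSO3-] = 3.75 × 10^-2 M.
Second step: Ka2 = [H+][SO3^2-]/[HSO3-] ≈ [SO3^2-] (since [H+] ≈ [HSO3-]).
So [SO3^2-] ≈ Ka2.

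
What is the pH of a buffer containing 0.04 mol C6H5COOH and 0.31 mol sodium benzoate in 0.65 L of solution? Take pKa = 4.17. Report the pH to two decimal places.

pH = 5.06

Henderson–Hasselbalch: pH = pKa + log([C6H5COO-]/[C6H5COOH]) = 4.17 + log(0.31/0.04)
pH = 4.17 + (+0.889) = 5.06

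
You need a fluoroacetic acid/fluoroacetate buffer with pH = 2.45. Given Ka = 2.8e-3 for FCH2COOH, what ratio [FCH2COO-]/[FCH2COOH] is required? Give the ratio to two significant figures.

ratio = 0.79

pKa = -log(2.8 × 10^-3) = 2.553
pH = pKa + log(r) ⇒ log(r) = 2.45 − 2.553 = -0.103
r = [FCH2COO-]/[FCH2COOH] = 10^(-0.103) = 0.789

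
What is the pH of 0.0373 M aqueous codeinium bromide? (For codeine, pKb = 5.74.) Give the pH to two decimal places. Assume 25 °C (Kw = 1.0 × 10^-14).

pH = 4.84

C18H22NO3+ is the conjugate acid of the weak base C18H21NO3.
Kb = 10^(−5.74) = 1.82 × 10^-6
Ka = Kw/Kb = 1.0×10^-14 / 1.82 × 10^-6 = 5.49 × 10^-9
From the ICE table, Ka = [H+]²/(0.0373 − [H+]) = 5.49 × 10^-9.
Assume [H+] ≪ 0.0373: [H+] ≈ √(5.49 × 10^-9 × 0.0373) = 1.43 × 10^-5 M
Check: 0.038% ionized — well under 5%, approximation valid.
pH = −log[H+] = −log(1.43 × 10^-5) = 4.84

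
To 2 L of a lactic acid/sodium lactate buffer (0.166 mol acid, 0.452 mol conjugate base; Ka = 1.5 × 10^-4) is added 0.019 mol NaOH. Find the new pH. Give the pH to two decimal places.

pH = 4.33

After neutralization: n(CH3CH(OH)COOH) = 0.147 mol, n(CH3CH(OH)COO-) = 0.471 mol.
pKa = −log(1.5 × 10^-4) = 3.824
pH = pKa + log([A⁻]/[HA]) = 3.824 + log(0.471/0.147) = 3.824 +0.506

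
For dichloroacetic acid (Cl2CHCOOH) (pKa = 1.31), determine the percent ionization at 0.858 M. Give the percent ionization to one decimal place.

21.2%

Cl2CHCOOH ⇌ Cl2CHCOO- + H+; let x = [H+] at equilibrium.
Ka = 10^(−1.31) = 4.90 × 10^-2
Ka = x²/(C₀ − x); solving the quadratic gives x = 1.82 × 10^-1 M.
Fraction ionized = 1.82 × 10^-1 / 0.858 = 0.2121 → 21.2%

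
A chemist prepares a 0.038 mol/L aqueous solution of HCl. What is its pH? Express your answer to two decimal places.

HCl is a strong acid and dissociates completely, so [H+] = 0.038 M.
pH = -log(0.038) = 1.42

pH = 1.42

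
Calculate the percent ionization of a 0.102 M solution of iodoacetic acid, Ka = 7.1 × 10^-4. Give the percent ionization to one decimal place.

8.0%

ICH2COOH ⇌ ICH2COO- + H+; let x = [H+] at equilibrium.
Ka = x²/(C₀ − x); solving the quadratic gives x = 8.16 × 10^-3 M.
Fraction ionized = 8.16 × 10^-3 / 0.102 = 0.0800 → 8.0%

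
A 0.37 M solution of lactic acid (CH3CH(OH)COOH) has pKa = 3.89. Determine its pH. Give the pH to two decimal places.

CH3CH(OH)COOH ⇌ CH3CH(OH)COO- + H+
Ka = 10^(−3.89) = 1.29 × 10^-4
Ka = x²/(0.37 − x) = 1.29 × 10^-4
Neglecting x in the denominator: x = √(1.29 × 10^-4 × 0.37) = 6.91 × 10^-3 M
pH = −log(6.91 × 10^-3) = 2.16

pH = 2.16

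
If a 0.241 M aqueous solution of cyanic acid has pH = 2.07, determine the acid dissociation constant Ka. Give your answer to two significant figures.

[H+] = 10^(-2.07) = 8.51 × 10^-3 M
At equilibrium [HA] = 0.241 − 8.51 × 10^-3 = 2.32 × 10^-1 M
Ka = [H+][A-]/[HA] = (8.51 × 10^-3)² / 2.32 × 10^-1 = 3.1 × 10^-4

Ka = 3.1 × 10^-4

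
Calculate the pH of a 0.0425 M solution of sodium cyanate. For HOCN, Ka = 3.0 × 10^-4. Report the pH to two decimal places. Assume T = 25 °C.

OCN- is the conjugate base of the weak acid HOCN.
Kb = Kw/Ka = 1.0×10^-14 / 3.0 × 10^-4 = 3.33 × 10^-11
Kb = [OH-]²/(0.0425 − [OH-]) = 3.33 × 10^-11
Neglecting [OH-] in the denominator: [OH-] = √(3.33 × 10^-11 × 0.0425) = 1.19 × 10^-6 M
Check: 0.0028% ionized — well under 5%, approximation valid.
pOH = −log(1.19 × 10^-6) = 5.92; pH = 14.00 − 5.92 = 8.08

pH = 8.08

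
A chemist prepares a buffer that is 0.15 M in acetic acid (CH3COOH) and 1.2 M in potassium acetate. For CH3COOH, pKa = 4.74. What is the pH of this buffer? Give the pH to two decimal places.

pH = pKa + log([A⁻]/[HA]) = 4.74 + log(1.2/0.15)
pH = 4.74 + (+0.903) = 5.64

pH = 5.64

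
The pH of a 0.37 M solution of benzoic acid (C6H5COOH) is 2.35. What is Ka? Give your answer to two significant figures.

Ka = 5.5 × 10^-5

[H+] = 10^(-2.35) = 4.47 × 10^-3 M
At equilibrium [HA] = 0.37 − 4.47 × 10^-3 = 3.66 × 10^-1 M
Ka = [H+][A-]/[HA] = (4.47 × 10^-3)² / 3.66 × 10^-1 = 5.5 × 10^-5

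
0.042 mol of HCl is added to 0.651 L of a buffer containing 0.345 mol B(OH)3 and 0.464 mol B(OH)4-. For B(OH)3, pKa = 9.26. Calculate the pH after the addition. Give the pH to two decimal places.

Added H+ converts B(OH)4- to B(OH)3: B(OH)3 → 0.387 mol, B(OH)4- → 0.422 mol.
Henderson–Hasselbalch with mole ratio 0.422/0.387: pH = 9.26 + (+0.038)

pH = 9.30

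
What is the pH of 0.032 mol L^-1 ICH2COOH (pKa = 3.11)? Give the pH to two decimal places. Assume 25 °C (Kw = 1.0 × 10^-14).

pH = 2.34

ICH2COOH ⇌ ICH2COO- + H+
Ka = 10^(−3.11) = 7.76 × 10^-4
Ka = [H+]²/(0.032 − [H+]) = 7.76 × 10^-4
[H+] is not negligible relative to C₀; solve [H+]² + 0.000776·[H+] − 2.48e-05 = 0.
[H+] = [−0.000776 + √(0.000776² + 9.93e-05)]/2 = 4.61 × 10^-3 M
pH = −log[H+] = −log(4.61 × 10^-3) = 2.34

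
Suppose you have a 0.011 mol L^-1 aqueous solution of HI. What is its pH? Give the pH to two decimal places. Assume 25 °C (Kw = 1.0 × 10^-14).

HI is a strong acid and dissociates completely, so [H+] = 0.011 M.
pH = -log(0.011) = 1.96

pH = 1.96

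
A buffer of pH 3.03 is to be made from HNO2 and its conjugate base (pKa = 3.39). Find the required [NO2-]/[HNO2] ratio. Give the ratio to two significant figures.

ratio = 0.44

pH = pKa + log(r) ⇒ log(r) = 3.03 − 3.39 = -0.36
r = [NO2-]/[HNO2] = 10^(-0.36) = 0.437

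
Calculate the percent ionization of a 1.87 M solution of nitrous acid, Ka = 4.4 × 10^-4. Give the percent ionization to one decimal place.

HNO2 ⇌ NO2- + H+; let x = [H+] at equilibrium.
x ≈ √(Ka·C₀) = √(4.4 × 10^-4 × 1.87) = 2.87 × 10^-2 M
Fraction ionized = 2.87 × 10^-2 / 1.87 = 0.0153 → 1.5%

1.5%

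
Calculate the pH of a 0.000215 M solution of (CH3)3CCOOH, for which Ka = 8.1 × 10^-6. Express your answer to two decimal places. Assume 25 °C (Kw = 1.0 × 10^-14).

(CH3)3CCOOH ⇌ (CH3)3CCOO- + H+
Ka = [H+]²/(0.000215 − [H+]) = 8.1 × 10^-6
The 5% rule fails; solving [H+]² + Ka·[H+] − Ka·C₀ = 0 exactly:
[H+] = (−Ka + √(Ka² + 4·Ka·C₀))/2 = 3.79 × 10^-5 M
pH = −log[H+] = −log(3.79 × 10^-5) = 4.42

pH = 4.42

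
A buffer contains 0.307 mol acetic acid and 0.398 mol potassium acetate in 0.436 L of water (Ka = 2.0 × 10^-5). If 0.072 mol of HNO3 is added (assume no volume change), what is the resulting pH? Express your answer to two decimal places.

After neutralization: n(CH3COOH) = 0.379 mol, n(CH3COO-) = 0.326 mol.
pKa = −log(2.0 × 10^-5) = 4.699
pH = pKa + log([A⁻]/[HA]) = 4.699 + log(0.326/0.379) = 4.699 -0.065

pH = 4.63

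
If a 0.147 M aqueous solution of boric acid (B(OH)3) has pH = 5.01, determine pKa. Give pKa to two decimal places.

pKa = 9.19

[H+] = 10^(-5.01) = 9.77 × 10^-6 M
At equilibrium [HA] = 0.147 − 9.77 × 10^-6 = 1.47 × 10^-1 M
Ka = [H+][A-]/[HA] = (9.77 × 10^-6)² / 1.47 × 10^-1 = 6.49 × 10^-10
pKa = -log(6.49 × 10^-10) = 9.19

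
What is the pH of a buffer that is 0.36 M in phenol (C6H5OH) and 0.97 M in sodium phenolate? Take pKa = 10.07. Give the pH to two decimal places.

pH = 10.50

Using pH = pKa + log([base]/[acid]) with [base]/[acid] = 0.97/0.36:
pH = 10.07 + (+0.430) = 10.50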